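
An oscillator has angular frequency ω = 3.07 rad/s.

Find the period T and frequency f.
T = 2π/ω = 2π/3.07 = 2.047 s; f = ω/2π = 0.4886 Hz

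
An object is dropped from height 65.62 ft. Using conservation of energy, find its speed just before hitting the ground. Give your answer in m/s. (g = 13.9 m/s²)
mgh = ½mv² → v = √(2gh) = √(2×13.9×20) = 23.58 m/s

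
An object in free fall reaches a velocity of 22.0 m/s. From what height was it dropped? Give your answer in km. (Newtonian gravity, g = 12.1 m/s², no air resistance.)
h = v²/(2g) (with unit conversion) = 0.02 km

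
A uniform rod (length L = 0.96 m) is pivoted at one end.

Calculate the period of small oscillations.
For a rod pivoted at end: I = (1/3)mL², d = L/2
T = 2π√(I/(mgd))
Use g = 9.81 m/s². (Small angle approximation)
I/m = (1/3)L² = 0.3072 m²; d = L/2 = 0.48 m
T = 2π√(I/(mgd)) = 2π√(0.3072/(9.81×0.48)) = 1.605 s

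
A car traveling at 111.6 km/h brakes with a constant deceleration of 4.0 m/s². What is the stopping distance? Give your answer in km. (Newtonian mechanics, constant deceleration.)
d = v₀² / (2a) (with unit conversion) = 0.1201 km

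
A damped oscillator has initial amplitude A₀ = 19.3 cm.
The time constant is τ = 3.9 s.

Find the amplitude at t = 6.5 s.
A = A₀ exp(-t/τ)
A = A₀ exp(−t/τ) = 19.3×exp(−6.5/3.9) = 3.645 cm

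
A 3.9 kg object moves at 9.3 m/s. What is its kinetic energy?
KE = ½mv² = ½×3.9×9.3² = 168.6555 J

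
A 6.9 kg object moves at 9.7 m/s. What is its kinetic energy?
KE = ½mv² = ½×6.9×9.7² = 324.6105 J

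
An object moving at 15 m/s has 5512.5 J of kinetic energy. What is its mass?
KE = ½mv² → m = 2KE/v² = 2×5512.5/15² = 49.0 kg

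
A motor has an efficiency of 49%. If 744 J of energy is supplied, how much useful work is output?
W_out = η × W_in = 0.49 × 744 = 364.56 J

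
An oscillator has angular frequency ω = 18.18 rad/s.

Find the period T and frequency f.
T = 2π/ω = 2π/18.18 = 0.3456 s; f = ω/2π = 2.893 Hz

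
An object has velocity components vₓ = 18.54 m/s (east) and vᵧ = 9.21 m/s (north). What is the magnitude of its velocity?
|v| = √(vₓ² + vᵧ²) = √(18.54² + 9.21²) = √(428.556) = 20.7 m/s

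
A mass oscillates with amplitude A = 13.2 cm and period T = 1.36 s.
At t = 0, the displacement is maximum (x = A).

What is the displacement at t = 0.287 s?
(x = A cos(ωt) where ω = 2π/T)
ω = 2π/T = 2π/1.36 = 4.62 rad/s
x = A cos(ωt) = 13.2×cos(4.62×0.287) = 3.2 cm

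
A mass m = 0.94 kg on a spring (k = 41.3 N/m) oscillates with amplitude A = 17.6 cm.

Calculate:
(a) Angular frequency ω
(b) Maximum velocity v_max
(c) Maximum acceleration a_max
ω = √(k/m) = √(41.3/0.94) = 6.628 rad/s
v_max = ωA = 6.628×0.176 = 1.167 m/s
a_max = ω²A = 6.628²×0.176 = 7.733 m/s²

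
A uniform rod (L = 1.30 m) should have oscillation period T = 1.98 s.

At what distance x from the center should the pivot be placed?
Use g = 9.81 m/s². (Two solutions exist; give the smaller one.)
T = 2π√((L²/12 + x²)/(gx)). Let c = T²g/(4π²) = 0.9742.
x² − cx + L²/12 = 0 → x = (c − √(c² − L²/3))/2 = 0.1766 m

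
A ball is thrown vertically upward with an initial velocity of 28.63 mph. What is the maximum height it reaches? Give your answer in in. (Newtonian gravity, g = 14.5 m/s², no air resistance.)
h_max = v₀²/(2g) (with unit conversion) = 222.4 in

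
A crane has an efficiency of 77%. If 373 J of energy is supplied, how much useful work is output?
W_out = η × W_in = 0.77 × 373 = 287.21 J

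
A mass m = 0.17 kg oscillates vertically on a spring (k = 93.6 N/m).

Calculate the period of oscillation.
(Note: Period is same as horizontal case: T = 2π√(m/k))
T = 2π√(m/k) = 2π√(0.17/93.6) = 0.2678 s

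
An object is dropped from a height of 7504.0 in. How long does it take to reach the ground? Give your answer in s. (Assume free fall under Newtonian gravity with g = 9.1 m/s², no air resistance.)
t = √(2h/g) (with unit conversion) = 6.472 s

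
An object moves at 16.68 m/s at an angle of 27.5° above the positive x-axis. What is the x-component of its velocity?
vₓ = v cos(θ) = 16.68 × cos(27.5°) = 14.8 m/s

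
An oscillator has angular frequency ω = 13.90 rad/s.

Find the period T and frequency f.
T = 2π/ω = 2π/13.9 = 0.452 s; f = ω/2π = 2.212 Hz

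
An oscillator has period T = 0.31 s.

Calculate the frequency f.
f = 1/T = 1/0.31 = 3.226 Hz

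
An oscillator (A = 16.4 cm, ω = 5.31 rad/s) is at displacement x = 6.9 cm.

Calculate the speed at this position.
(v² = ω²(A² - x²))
v = ω√(A² − x²) = 5.31×√(0.164² − 0.069²) = 0.79 m/s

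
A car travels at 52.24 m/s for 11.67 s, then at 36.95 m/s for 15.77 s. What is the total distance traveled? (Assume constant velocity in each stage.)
d₁ = v₁t₁ = 52.24 × 11.67 = 609.641 m
d₂ = v₂t₂ = 36.95 × 15.77 = 582.702 m
d_total = 609.641 + 582.702 = 1192.34 m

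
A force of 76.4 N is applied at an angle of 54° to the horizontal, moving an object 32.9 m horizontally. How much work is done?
W = Fd cosθ = 76.4×32.9×cos(54°) = 1477.4 J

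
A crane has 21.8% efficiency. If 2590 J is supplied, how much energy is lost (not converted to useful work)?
W_out = η × W_in = 0.218×2590 = 564.62 J
W_lost = W_in − W_out = 2590 − 564.62 = 2025.4 J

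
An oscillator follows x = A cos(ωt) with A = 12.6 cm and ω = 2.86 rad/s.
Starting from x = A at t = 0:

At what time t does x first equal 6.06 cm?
cos(ωt) = x/A = 6.06/12.6 = 0.481
ωt = arccos(0.481) = 1.069 rad
t = 1.069/2.86 = 0.3738 s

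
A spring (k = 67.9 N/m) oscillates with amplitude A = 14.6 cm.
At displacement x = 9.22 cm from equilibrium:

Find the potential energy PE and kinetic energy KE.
E_total = ½kA² = ½×67.9×(0.146)² = 0.7237 J
PE = ½kx² = ½×67.9×(0.0922)² = 0.2886 J
KE = E_total − PE = 0.4351 J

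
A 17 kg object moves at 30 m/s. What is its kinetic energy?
KE = ½mv² = ½×17×30² = 7650.0 J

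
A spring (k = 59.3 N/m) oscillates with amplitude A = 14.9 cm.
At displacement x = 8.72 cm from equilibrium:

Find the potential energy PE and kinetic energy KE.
E_total = ½kA² = ½×59.3×(0.149)² = 0.6583 J
PE = ½kx² = ½×59.3×(0.0872)² = 0.2255 J
KE = E_total − PE = 0.4328 J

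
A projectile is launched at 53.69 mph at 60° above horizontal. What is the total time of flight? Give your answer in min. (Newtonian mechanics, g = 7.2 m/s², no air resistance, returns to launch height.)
T = 2v₀sin(θ)/g (with unit conversion) = 0.09623 min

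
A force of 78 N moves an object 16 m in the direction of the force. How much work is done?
W = Fd = 78×16 = 1248.0 J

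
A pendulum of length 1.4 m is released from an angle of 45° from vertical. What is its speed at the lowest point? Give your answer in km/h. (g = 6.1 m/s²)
h = L(1 − cosθ) = 1.4×(1 − cos45°) = 0.4101 m
v = √(2gh) = √(2×6.1×0.4101) = 2.237 m/s = 8.052 km/h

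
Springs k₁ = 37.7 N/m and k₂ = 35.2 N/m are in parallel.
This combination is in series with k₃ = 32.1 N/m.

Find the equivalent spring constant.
k₁₂ = k₁ + k₂ = 72.9 N/m (parallel)
1/k_eq = 1/k₁₂ + 1/k₃ → k_eq = 22.29 N/m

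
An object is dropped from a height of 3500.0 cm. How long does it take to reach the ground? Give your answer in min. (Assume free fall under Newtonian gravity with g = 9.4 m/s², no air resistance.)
t = √(2h/g) (with unit conversion) = 0.04548 min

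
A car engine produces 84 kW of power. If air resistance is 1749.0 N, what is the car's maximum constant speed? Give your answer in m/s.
P = Fv → v = P/F = 84000 W / 1749 N = 48.03 m/s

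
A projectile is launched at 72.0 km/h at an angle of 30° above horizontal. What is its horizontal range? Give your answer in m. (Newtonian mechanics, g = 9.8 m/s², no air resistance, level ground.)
R = v₀² sin(2θ) / g (with unit conversion) = 35.35 m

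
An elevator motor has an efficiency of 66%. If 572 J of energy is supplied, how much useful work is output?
W_out = η × W_in = 0.66 × 572 = 377.52 J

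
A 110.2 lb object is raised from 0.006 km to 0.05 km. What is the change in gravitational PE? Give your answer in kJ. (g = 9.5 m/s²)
ΔPE = mg(h₂ − h₁) = 49.99 kg × 9.5 m/s² × (50 − 6) m = 2.089e+04 J = 20.89 kJ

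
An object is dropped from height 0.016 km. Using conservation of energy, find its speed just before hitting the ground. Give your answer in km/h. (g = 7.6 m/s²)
mgh = ½mv² → v = √(2gh) = √(2×7.6×16) = 15.59 m/s = 56.14 km/h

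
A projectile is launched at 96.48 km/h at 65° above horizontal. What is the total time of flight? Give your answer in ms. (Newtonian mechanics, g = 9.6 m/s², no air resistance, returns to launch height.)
T = 2v₀sin(θ)/g (with unit conversion) = 5060.0 ms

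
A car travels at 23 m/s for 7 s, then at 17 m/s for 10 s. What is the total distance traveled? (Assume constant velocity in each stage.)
d₁ = v₁t₁ = 23 × 7 = 161 m
d₂ = v₂t₂ = 17 × 10 = 170 m
d_total = 161 + 170 = 331 m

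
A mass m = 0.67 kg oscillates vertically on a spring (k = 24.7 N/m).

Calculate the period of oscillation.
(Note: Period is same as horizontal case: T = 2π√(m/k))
T = 2π√(m/k) = 2π√(0.67/24.7) = 1.035 s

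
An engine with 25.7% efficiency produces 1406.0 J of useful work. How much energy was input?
W_in = W_out/η = 1406.0/0.257 = 5470.8 J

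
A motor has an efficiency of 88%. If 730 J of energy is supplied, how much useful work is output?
W_out = η × W_in = 0.88 × 730 = 642.4 J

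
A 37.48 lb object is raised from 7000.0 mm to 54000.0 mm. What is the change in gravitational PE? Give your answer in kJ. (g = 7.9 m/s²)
ΔPE = mg(h₂ − h₁) = 17 kg × 7.9 m/s² × (54 − 7) m = 6312 J = 6.312 kJ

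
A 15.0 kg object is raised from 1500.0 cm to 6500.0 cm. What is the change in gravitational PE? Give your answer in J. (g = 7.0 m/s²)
ΔPE = mg(h₂ − h₁) = 15 kg × 7.0 m/s² × (65 − 15) m = 5250 J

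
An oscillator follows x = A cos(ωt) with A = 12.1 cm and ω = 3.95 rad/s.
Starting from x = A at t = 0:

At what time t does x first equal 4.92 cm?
cos(ωt) = x/A = 4.92/12.1 = 0.4066
ωt = arccos(0.4066) = 1.152 rad
t = 1.152/3.95 = 0.2917 s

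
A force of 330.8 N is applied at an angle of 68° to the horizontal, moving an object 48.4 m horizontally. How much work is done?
W = Fd cosθ = 330.8×48.4×cos(68°) = 5997.7 J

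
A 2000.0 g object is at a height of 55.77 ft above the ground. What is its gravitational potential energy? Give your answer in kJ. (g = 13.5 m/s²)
PE = mgh = 2 kg × 13.5 m/s² × 17 m = 459 J = 0.459 kJ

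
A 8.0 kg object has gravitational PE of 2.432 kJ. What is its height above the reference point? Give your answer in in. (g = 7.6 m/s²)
PE = mgh → h = PE/(mg) = 2432 J / (8 kg × 7.6 m/s²) = 40 m = 1575.0 in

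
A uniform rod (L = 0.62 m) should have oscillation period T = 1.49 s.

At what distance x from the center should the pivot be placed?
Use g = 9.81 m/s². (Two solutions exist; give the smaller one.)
T = 2π√((L²/12 + x²)/(gx)). Let c = T²g/(4π²) = 0.5517.
x² − cx + L²/12 = 0 → x = (c − √(c² − L²/3))/2 = 0.06595 m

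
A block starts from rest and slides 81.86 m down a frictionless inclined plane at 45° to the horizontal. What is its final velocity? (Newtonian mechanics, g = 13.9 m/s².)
a = g sin(θ) = 13.9 × sin(45°) = 9.83 m/s²
v = √(2ad) = √(2 × 9.83 × 81.86) = 40.11 m/s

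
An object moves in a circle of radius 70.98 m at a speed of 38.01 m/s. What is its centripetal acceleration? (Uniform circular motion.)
a_c = v²/r = 38.01²/70.98 = 1444.76/70.98 = 20.35 m/s²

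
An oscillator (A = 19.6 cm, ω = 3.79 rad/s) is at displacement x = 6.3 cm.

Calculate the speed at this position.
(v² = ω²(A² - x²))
v = ω√(A² − x²) = 3.79×√(0.196² − 0.063²) = 0.7034 m/s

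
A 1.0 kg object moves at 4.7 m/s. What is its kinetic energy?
KE = ½mv² = ½×1.0×4.7² = 11.045 J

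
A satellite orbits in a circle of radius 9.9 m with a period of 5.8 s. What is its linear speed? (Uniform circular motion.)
v = 2πr/T = 2π×9.9/5.8 = 10.72 m/s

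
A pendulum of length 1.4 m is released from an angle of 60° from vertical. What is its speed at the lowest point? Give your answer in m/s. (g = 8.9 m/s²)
h = L(1 − cosθ) = 1.4×(1 − cos60°) = 0.7 m
v = √(2gh) = √(2×8.9×0.7) = 3.53 m/s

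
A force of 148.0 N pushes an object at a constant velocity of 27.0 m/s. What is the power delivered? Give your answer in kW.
P = Fv = 148 N × 27 m/s = 3996 W = 3.996 kW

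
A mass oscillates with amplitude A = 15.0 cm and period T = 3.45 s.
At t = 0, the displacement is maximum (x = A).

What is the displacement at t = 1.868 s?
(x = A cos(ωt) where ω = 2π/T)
ω = 2π/T = 2π/3.45 = 1.821 rad/s
x = A cos(ωt) = 15.0×cos(1.821×1.868) = -14.49 cm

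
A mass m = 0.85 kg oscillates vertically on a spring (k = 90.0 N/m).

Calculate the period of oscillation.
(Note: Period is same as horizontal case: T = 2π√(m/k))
T = 2π√(m/k) = 2π√(0.85/90.0) = 0.6106 s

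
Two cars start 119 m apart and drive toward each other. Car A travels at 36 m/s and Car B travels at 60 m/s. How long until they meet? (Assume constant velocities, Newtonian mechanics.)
Combined speed: v_combined = 36 + 60 = 96 m/s
Time to meet: t = d/96 = 119/96 = 1.24 s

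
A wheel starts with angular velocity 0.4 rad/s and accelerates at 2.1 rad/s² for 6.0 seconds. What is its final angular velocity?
ω = ω₀ + αt = 0.4 + 2.1 × 6.0 = 13.0 rad/s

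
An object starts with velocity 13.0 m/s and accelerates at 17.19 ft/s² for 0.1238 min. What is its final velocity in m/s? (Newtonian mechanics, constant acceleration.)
v = v₀ + at (with unit conversion) = 51.92 m/s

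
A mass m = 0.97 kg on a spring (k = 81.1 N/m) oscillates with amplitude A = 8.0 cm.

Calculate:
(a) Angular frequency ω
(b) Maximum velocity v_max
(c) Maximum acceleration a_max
ω = √(k/m) = √(81.1/0.97) = 9.144 rad/s
v_max = ωA = 9.144×0.08 = 0.7315 m/s
a_max = ω²A = 9.144²×0.08 = 6.689 m/s²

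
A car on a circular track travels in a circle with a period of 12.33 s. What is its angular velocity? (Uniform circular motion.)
ω = 2π/T = 2π/12.33 = 0.5096 rad/s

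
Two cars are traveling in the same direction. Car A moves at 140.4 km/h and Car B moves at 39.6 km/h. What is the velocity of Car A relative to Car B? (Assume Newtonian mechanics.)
v_rel = v_A - v_B = 140.4 - 39.6 = 100.8 km/h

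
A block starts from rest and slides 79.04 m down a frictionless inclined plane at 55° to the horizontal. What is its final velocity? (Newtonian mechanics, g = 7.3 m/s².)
a = g sin(θ) = 7.3 × sin(55°) = 5.98 m/s²
v = √(2ad) = √(2 × 5.98 × 79.04) = 30.75 m/s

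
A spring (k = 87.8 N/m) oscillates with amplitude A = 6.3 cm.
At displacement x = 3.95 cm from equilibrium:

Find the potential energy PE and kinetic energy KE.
E_total = ½kA² = ½×87.8×(0.063)² = 0.1742 J
PE = ½kx² = ½×87.8×(0.0395)² = 0.06849 J
KE = E_total − PE = 0.1057 J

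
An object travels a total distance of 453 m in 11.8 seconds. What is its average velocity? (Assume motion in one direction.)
v_avg = Δd / Δt = 453 / 11.8 = 38.39 m/s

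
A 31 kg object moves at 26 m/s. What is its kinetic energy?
KE = ½mv² = ½×31×26² = 10478.0 J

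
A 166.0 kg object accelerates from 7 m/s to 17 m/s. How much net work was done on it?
W_net = ΔKE = ½m(v₂² − v₁²) = ½×166.0×(17² − 7²) = 19920.0 J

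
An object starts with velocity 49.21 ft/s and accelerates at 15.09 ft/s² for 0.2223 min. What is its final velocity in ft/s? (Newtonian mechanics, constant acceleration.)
v = v₀ + at (with unit conversion) = 250.5 ft/s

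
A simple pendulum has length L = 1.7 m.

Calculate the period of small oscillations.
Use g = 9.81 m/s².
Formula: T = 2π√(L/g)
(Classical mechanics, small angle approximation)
T = 2π√(L/g) = 2π√(1.7/9.81) = 2.616 s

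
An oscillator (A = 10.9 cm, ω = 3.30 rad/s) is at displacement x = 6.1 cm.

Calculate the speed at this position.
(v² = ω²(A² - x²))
v = ω√(A² − x²) = 3.3×√(0.109² − 0.061²) = 0.2981 m/s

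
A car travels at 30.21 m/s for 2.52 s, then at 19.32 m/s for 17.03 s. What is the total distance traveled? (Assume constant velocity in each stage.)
d₁ = v₁t₁ = 30.21 × 2.52 = 76.1292 m
d₂ = v₂t₂ = 19.32 × 17.03 = 329.02 m
d_total = 76.1292 + 329.02 = 405.15 m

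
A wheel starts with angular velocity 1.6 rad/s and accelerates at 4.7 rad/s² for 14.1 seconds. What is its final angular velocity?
ω = ω₀ + αt = 1.6 + 4.7 × 14.1 = 67.87 rad/s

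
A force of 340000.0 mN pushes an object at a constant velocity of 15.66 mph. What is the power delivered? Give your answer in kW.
P = Fv = 340 N × 7.001 m/s = 2380 W = 2.38 kW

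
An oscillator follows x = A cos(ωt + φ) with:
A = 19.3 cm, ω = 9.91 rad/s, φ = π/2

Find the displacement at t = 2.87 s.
x = A cos(ωt + φ) = 19.3×cos(9.91×2.87 + π/2) = 3.215 cm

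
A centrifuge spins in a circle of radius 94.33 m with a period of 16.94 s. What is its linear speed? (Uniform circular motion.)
v = 2πr/T = 2π×94.33/16.94 = 34.99 m/s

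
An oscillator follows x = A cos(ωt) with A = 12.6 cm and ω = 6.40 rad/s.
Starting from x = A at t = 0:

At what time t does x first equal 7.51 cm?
cos(ωt) = x/A = 7.51/12.6 = 0.596
ωt = arccos(0.596) = 0.9322 rad
t = 0.9322/6.4 = 0.1457 s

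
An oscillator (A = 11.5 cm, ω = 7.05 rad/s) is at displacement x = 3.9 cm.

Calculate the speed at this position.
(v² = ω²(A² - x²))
v = ω√(A² − x²) = 7.05×√(0.115² − 0.039²) = 0.7627 m/s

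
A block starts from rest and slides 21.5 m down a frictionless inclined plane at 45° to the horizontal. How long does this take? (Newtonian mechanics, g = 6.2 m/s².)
a = g sin(θ) = 6.2 × sin(45°) = 4.38 m/s²
t = √(2d/a) = √(2 × 21.5 / 4.38) = 3.13 s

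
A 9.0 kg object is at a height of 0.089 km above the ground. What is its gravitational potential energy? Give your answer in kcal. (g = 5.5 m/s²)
PE = mgh = 9 kg × 5.5 m/s² × 89 m = 4406 J = 1.053 kcal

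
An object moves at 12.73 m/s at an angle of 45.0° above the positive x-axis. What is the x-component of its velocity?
vₓ = v cos(θ) = 12.73 × cos(45.0°) = 9.0 m/s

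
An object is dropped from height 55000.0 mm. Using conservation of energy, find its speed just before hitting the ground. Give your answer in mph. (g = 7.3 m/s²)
mgh = ½mv² → v = √(2gh) = √(2×7.3×55) = 28.34 m/s = 63.39 mph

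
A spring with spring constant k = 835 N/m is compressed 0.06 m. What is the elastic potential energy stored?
PE = ½kx² = ½×835×0.06² = 1.503 J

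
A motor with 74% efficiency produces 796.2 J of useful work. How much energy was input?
W_in = W_out/η = 796.2/0.74 = 1075.9 J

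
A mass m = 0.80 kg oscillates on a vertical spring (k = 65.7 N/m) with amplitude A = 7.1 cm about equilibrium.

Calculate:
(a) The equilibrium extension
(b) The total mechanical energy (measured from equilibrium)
x_eq = mg/k = 0.8×9.81/65.7 = 0.1195 m = 11.95 cm
E = ½kA² = ½×65.7×(0.071)² = 0.1656 J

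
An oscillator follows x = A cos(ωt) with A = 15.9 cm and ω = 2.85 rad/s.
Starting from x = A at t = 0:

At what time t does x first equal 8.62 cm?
cos(ωt) = x/A = 8.62/15.9 = 0.5421
ωt = arccos(0.5421) = 0.9978 rad
t = 0.9978/2.85 = 0.3501 s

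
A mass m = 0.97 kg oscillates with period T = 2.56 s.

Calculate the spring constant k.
T = 2π√(m/k) → k = m(2π/T)² = 0.97×(2π/2.56)² = 5.843 N/m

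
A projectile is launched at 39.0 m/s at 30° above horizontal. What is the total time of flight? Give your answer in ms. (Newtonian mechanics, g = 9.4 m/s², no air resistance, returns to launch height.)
T = 2v₀sin(θ)/g (with unit conversion) = 4149.0 ms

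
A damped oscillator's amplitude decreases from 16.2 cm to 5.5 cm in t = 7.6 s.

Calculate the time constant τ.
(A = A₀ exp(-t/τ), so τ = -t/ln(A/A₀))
A/A₀ = 5.5/16.2 = 0.3395; ln(A/A₀) = -1.08
τ = −t/ln(A/A₀) = −7.6/-1.08 = 7.035 s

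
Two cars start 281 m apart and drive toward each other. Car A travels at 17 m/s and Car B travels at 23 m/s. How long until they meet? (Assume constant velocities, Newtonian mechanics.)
Combined speed: v_combined = 17 + 23 = 40 m/s
Time to meet: t = d/40 = 281/40 = 7.03 s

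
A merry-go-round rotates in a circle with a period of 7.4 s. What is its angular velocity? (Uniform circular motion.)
ω = 2π/T = 2π/7.4 = 0.8491 rad/s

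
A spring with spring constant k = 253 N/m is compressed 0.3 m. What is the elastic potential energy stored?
PE = ½kx² = ½×253×0.3² = 11.38 J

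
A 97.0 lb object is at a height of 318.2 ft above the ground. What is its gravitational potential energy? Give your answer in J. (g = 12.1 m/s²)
PE = mgh = 44 kg × 12.1 m/s² × 96.99 m = 5.163e+04 J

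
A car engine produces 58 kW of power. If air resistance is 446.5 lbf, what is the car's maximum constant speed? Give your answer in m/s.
P = Fv → v = P/F = 58000 W / 1986 N = 29.2 m/s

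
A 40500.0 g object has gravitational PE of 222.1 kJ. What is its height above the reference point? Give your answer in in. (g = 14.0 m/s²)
PE = mgh → h = PE/(mg) = 2.221e+05 J / (40.5 kg × 14.0 m/s²) = 391.7 m = 15420.0 in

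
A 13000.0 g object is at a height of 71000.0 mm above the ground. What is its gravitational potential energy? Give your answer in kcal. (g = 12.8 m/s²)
PE = mgh = 13 kg × 12.8 m/s² × 71 m = 1.181e+04 J = 2.824 kcal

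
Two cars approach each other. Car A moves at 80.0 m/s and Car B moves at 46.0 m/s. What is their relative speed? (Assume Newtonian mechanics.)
v_rel = v_A + v_B = 80.0 + 46.0 = 126.0 m/s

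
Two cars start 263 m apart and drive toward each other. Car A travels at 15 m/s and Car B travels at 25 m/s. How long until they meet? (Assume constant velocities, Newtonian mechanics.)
Combined speed: v_combined = 15 + 25 = 40 m/s
Time to meet: t = d/40 = 263/40 = 6.58 s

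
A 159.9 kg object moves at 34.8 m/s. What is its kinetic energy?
KE = ½mv² = ½×159.9×34.8² = 96822.65 J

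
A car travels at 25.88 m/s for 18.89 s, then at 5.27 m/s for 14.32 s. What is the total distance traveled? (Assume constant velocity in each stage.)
d₁ = v₁t₁ = 25.88 × 18.89 = 488.873 m
d₂ = v₂t₂ = 5.27 × 14.32 = 75.4664 m
d_total = 488.873 + 75.4664 = 564.34 m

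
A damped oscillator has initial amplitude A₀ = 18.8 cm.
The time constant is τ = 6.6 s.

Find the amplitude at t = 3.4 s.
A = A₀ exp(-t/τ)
A = A₀ exp(−t/τ) = 18.8×exp(−3.4/6.6) = 11.23 cm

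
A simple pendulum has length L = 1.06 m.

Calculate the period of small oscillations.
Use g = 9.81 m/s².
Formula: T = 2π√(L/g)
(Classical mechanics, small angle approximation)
T = 2π√(L/g) = 2π√(1.06/9.81) = 2.065 s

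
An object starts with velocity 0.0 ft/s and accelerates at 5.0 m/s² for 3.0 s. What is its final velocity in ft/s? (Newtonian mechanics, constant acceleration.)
v = v₀ + at (with unit conversion) = 49.21 ft/s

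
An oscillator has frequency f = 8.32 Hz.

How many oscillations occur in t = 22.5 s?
n = f×t = 8.32×22.5 = 187.2 oscillations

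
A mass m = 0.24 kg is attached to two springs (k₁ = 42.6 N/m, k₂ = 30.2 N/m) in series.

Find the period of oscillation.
k_eq = k₁k₂/(k₁+k₂) = 17.67 N/m
T = 2π√(m/k_eq) = 2π√(0.24/17.67) = 0.7322 s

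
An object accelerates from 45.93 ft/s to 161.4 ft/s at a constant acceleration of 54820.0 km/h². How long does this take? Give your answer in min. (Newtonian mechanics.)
t = (v - v₀)/a (with unit conversion) = 0.1387 min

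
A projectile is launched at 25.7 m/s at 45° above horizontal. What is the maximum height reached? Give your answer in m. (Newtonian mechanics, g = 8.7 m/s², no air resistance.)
H = v₀²sin²(θ)/(2g) = 18.98 m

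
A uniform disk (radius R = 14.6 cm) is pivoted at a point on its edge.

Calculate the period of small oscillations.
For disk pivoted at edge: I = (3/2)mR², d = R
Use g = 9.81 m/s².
I/m = (3/2)R² = 0.03197 m²; d = R = 0.146 m
T = 2π√((3/2)R²/(gR)) = 2π√(3R/(2g)) = 0.9388 s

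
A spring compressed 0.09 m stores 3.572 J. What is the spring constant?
PE = ½kx² → k = 2PE/x² = 2×3.572/0.09² = 882.0 N/m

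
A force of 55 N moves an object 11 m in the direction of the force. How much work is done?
W = Fd = 55×11 = 605.0 J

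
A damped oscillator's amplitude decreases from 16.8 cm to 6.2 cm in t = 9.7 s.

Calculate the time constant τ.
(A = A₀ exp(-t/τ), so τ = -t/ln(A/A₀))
A/A₀ = 6.2/16.8 = 0.369; ln(A/A₀) = -0.9968
τ = −t/ln(A/A₀) = −9.7/-0.9968 = 9.731 s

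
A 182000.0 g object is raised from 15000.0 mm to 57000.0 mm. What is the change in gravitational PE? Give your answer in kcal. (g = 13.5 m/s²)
ΔPE = mg(h₂ − h₁) = 182 kg × 13.5 m/s² × (57 − 15) m = 1.032e+05 J = 24.66 kcal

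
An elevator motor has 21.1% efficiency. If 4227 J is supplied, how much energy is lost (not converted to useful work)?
W_out = η × W_in = 0.211×4227 = 891.9 J
W_lost = W_in − W_out = 4227 − 891.9 = 3335.1 J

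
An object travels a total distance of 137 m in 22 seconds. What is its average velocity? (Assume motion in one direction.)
v_avg = Δd / Δt = 137 / 22 = 6.23 m/s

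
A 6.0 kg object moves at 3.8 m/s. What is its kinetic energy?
KE = ½mv² = ½×6.0×3.8² = 43.32 J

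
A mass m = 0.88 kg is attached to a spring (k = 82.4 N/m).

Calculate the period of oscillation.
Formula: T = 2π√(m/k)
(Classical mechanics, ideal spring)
T = 2π√(m/k) = 2π√(0.88/82.4) = 0.6493 s; f = 1/T = 1.54 Hz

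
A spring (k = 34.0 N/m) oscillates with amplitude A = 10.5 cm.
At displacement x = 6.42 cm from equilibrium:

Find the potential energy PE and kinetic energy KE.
E_total = ½kA² = ½×34.0×(0.105)² = 0.1874 J
PE = ½kx² = ½×34.0×(0.0642)² = 0.07007 J
KE = E_total − PE = 0.1174 J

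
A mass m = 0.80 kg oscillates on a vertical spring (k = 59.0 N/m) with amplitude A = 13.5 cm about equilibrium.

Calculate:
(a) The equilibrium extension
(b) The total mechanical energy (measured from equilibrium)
x_eq = mg/k = 0.8×9.81/59.0 = 0.133 m = 13.3 cm
E = ½kA² = ½×59.0×(0.135)² = 0.5376 J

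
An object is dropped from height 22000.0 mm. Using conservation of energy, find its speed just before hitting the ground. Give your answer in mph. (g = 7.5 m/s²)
mgh = ½mv² → v = √(2gh) = √(2×7.5×22) = 18.17 m/s = 40.64 mph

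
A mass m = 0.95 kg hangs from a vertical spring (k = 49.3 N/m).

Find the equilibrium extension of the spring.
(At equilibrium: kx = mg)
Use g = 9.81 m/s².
x_eq = mg/k = 0.95×9.81/49.3 = 0.189 m = 18.9 cm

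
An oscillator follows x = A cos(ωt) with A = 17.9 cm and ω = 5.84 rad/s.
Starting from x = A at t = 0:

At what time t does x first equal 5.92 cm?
cos(ωt) = x/A = 5.92/17.9 = 0.3307
ωt = arccos(0.3307) = 1.234 rad
t = 1.234/5.84 = 0.2113 s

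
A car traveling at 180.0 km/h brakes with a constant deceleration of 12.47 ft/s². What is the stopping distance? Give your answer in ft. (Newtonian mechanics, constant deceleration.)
d = v₀² / (2a) (with unit conversion) = 1079.0 ft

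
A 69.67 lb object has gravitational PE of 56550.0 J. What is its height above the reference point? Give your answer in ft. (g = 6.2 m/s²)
PE = mgh → h = PE/(mg) = 5.655e+04 J / (31.6 kg × 6.2 m/s²) = 288.6 m = 946.9 ft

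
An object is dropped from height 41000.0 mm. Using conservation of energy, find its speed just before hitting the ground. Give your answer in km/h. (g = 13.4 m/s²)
mgh = ½mv² → v = √(2gh) = √(2×13.4×41) = 33.15 m/s = 119.3 km/h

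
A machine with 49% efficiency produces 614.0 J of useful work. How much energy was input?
W_in = W_out/η = 614.0/0.49 = 1253.1 J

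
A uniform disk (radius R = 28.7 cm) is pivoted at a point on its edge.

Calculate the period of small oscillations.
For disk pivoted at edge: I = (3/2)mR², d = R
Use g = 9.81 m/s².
I/m = (3/2)R² = 0.1236 m²; d = R = 0.287 m
T = 2π√((3/2)R²/(gR)) = 2π√(3R/(2g)) = 1.316 s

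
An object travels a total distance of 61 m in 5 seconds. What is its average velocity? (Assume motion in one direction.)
v_avg = Δd / Δt = 61 / 5 = 12.2 m/s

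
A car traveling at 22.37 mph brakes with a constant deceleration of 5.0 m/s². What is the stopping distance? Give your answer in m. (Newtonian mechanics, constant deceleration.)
d = v₀² / (2a) (with unit conversion) = 10.0 m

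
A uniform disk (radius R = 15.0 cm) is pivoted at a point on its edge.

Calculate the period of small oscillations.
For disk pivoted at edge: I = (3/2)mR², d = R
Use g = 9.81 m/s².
I/m = (3/2)R² = 0.03375 m²; d = R = 0.15 m
T = 2π√((3/2)R²/(gR)) = 2π√(3R/(2g)) = 0.9516 s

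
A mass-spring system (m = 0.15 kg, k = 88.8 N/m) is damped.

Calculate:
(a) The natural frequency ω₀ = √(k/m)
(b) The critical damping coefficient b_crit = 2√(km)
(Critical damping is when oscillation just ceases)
ω₀ = √(k/m) = √(88.8/0.15) = 24.33 rad/s
b_crit = 2√(km) = 2√(88.8×0.15) = 7.299 kg/s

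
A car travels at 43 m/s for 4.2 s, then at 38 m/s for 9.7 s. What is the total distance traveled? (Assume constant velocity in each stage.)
d₁ = v₁t₁ = 43 × 4.2 = 180.6 m
d₂ = v₂t₂ = 38 × 9.7 = 368.6 m
d_total = 180.6 + 368.6 = 549.2 m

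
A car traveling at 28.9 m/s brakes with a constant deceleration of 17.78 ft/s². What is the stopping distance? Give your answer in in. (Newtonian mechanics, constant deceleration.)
d = v₀² / (2a) (with unit conversion) = 3034.0 in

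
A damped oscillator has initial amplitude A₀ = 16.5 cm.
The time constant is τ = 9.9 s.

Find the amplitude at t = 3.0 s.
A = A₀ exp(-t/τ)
A = A₀ exp(−t/τ) = 16.5×exp(−3.0/9.9) = 12.19 cm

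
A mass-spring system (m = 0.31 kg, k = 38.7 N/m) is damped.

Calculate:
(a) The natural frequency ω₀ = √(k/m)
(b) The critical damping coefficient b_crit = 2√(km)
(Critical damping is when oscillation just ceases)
ω₀ = √(k/m) = √(38.7/0.31) = 11.17 rad/s
b_crit = 2√(km) = 2√(38.7×0.31) = 6.927 kg/s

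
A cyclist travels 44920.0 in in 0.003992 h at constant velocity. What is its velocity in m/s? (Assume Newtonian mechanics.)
v = d/t (with unit conversion) = 79.39 m/s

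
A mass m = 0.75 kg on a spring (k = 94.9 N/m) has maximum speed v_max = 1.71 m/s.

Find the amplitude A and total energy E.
½mv²_max = ½kA² → A = v_max√(m/k) = 1.71×√(0.75/94.9) = 0.152 m = 15.2 cm
E = ½mv²_max = ½×0.75×1.71² = 1.097 J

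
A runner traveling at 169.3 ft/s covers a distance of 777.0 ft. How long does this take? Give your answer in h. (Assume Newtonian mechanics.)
t = d/v (with unit conversion) = 0.001275 h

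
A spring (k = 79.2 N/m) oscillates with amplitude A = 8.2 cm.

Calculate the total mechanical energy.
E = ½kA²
E = ½kA² = ½×79.2×(0.082)² = 0.2663 J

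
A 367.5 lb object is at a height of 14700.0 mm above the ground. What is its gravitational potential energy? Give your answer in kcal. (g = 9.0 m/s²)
PE = mgh = 166.7 kg × 9.0 m/s² × 14.7 m = 2.205e+04 J = 5.271 kcal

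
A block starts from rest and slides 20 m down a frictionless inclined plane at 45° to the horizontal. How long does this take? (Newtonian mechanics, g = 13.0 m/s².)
a = g sin(θ) = 13.0 × sin(45°) = 9.19 m/s²
t = √(2d/a) = √(2 × 20 / 9.19) = 2.09 s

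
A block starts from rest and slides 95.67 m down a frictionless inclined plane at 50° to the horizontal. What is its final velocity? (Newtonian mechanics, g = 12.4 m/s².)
a = g sin(θ) = 12.4 × sin(50°) = 9.5 m/s²
v = √(2ad) = √(2 × 9.5 × 95.67) = 42.63 m/s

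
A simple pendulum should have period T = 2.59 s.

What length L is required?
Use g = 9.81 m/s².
T = 2π√(L/g) → L = g(T/2π)² = 9.81×(2.59/2π)² = 1.667 m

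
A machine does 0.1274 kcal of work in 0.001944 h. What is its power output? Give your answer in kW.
P = W/t = 533 J / 6.998 s = 76.17 W = 0.07617 kW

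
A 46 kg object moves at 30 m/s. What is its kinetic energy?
KE = ½mv² = ½×46×30² = 20700.0 J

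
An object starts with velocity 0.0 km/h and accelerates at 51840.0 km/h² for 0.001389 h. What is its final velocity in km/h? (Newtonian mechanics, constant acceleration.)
v = v₀ + at (with unit conversion) = 72.01 km/h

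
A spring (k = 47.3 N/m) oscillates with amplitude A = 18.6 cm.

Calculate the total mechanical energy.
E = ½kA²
E = ½kA² = ½×47.3×(0.186)² = 0.8182 J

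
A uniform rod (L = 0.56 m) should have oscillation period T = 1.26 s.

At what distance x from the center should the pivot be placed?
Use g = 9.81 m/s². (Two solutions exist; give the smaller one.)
T = 2π√((L²/12 + x²)/(gx)). Let c = T²g/(4π²) = 0.3945.
x² − cx + L²/12 = 0 → x = (c − √(c² − L²/3))/2 = 0.08423 m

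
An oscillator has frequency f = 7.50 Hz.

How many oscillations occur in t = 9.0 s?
n = f×t = 7.5×9.0 = 67.5 oscillations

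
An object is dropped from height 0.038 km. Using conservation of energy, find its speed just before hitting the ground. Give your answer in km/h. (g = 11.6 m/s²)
mgh = ½mv² → v = √(2gh) = √(2×11.6×38) = 29.69 m/s = 106.9 km/h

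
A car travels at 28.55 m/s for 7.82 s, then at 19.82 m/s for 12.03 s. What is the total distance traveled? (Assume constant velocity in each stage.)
d₁ = v₁t₁ = 28.55 × 7.82 = 223.261 m
d₂ = v₂t₂ = 19.82 × 12.03 = 238.435 m
d_total = 223.261 + 238.435 = 461.7 m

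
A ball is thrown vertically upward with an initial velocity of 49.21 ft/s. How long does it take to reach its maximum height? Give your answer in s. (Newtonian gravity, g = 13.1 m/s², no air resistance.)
t_up = v₀/g (with unit conversion) = 1.145 s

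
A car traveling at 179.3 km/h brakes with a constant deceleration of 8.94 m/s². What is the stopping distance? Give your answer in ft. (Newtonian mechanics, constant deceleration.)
d = v₀² / (2a) (with unit conversion) = 455.2 ft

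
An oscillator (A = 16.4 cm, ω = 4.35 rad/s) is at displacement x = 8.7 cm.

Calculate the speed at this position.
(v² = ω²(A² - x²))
v = ω√(A² − x²) = 4.35×√(0.164² − 0.087²) = 0.6047 m/s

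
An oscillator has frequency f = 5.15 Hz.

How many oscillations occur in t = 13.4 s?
n = f×t = 5.15×13.4 = 69.01 oscillations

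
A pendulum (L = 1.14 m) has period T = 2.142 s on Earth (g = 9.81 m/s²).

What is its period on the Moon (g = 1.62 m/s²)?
T = 2π√(L/g), so T_moon/T_earth = √(g_earth/g_moon)
T_moon = 2π√(1.14/1.62) = 5.271 s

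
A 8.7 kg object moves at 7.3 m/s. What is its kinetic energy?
KE = ½mv² = ½×8.7×7.3² = 231.8115 J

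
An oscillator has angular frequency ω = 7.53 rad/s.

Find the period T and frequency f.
T = 2π/ω = 2π/7.53 = 0.8344 s; f = ω/2π = 1.198 Hz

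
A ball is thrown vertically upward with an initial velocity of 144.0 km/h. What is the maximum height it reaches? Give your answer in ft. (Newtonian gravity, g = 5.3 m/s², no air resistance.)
h_max = v₀²/(2g) (with unit conversion) = 495.2 ft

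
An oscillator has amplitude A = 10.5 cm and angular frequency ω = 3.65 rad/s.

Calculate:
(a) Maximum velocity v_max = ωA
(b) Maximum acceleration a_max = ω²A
v_max = ωA = 3.65×0.105 = 0.3832 m/s
a_max = ω²A = 3.65²×0.105 = 1.399 m/s²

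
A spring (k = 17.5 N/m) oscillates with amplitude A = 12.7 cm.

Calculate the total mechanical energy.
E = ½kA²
E = ½kA² = ½×17.5×(0.127)² = 0.1411 J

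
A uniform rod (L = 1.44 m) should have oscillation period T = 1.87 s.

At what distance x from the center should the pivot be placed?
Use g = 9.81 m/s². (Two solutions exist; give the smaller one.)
T = 2π√((L²/12 + x²)/(gx)). Let c = T²g/(4π²) = 0.8689.
x² − cx + L²/12 = 0 → x = (c − √(c² − L²/3))/2 = 0.3081 m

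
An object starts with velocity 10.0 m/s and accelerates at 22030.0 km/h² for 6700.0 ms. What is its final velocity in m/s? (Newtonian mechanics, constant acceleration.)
v = v₀ + at (with unit conversion) = 21.39 m/s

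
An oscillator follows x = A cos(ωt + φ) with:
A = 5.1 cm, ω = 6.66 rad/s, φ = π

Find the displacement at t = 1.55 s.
x = A cos(ωt + φ) = 5.1×cos(6.66×1.55 + π) = 3.177 cm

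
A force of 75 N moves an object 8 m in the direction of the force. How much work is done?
W = Fd = 75×8 = 600.0 J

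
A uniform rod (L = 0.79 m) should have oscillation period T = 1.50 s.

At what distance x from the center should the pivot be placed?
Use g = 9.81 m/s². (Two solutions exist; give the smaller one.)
T = 2π√((L²/12 + x²)/(gx)). Let c = T²g/(4π²) = 0.5591.
x² − cx + L²/12 = 0 → x = (c − √(c² − L²/3))/2 = 0.1179 m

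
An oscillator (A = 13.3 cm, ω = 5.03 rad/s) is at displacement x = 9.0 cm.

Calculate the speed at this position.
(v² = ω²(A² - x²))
v = ω√(A² − x²) = 5.03×√(0.133² − 0.09²) = 0.4926 m/s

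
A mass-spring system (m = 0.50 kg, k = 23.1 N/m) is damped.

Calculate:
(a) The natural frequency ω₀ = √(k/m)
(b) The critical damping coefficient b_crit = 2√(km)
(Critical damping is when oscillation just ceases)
ω₀ = √(k/m) = √(23.1/0.5) = 6.797 rad/s
b_crit = 2√(km) = 2√(23.1×0.5) = 6.797 kg/s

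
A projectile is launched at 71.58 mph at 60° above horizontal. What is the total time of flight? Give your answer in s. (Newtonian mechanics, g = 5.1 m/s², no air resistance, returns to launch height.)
T = 2v₀sin(θ)/g (with unit conversion) = 10.87 s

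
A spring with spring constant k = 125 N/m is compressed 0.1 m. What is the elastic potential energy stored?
PE = ½kx² = ½×125×0.1² = 0.625 J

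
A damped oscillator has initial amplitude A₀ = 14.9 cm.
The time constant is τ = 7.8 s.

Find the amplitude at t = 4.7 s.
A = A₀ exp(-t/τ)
A = A₀ exp(−t/τ) = 14.9×exp(−4.7/7.8) = 8.156 cm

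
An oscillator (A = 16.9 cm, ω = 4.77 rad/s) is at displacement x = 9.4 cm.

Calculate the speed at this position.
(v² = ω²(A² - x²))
v = ω√(A² − x²) = 4.77×√(0.169² − 0.094²) = 0.6699 m/s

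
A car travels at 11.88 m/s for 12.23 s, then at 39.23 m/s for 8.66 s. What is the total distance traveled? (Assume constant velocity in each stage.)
d₁ = v₁t₁ = 11.88 × 12.23 = 145.292 m
d₂ = v₂t₂ = 39.23 × 8.66 = 339.732 m
d_total = 145.292 + 339.732 = 485.02 m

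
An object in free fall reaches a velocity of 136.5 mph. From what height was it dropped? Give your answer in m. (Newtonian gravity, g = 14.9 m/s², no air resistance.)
h = v²/(2g) (with unit conversion) = 125.0 m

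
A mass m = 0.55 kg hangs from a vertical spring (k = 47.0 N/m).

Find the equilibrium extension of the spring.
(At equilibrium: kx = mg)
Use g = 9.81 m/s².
x_eq = mg/k = 0.55×9.81/47.0 = 0.1148 m = 11.48 cm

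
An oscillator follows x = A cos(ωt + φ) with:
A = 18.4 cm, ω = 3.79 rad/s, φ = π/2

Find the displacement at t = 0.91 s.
x = A cos(ωt + φ) = 18.4×cos(3.79×0.91 + π/2) = 5.566 cm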